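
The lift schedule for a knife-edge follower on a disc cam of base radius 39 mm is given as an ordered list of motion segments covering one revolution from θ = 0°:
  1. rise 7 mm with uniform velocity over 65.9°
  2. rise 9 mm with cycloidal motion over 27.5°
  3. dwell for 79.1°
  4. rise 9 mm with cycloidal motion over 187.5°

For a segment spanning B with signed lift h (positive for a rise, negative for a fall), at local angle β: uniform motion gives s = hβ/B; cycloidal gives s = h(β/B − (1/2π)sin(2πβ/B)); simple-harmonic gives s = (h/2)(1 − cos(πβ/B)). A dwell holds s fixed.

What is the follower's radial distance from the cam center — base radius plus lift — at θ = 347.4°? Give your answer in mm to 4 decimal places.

seg 1 [0°–65.9°] uniform, h=7: full span → s += 7 → s = 7.0000
seg 2 [65.9°–93.4°] cycloidal, h=9: full span → s += 9 → s = 16.0000
seg 3 [93.4°–172.5°] dwell: s stays 16.0000
seg 4 [172.5°–360°] cycloidal, h=9: θ=347.4° here. β=174.9, B=187.5. 9·(0.9328 − sin(2π·0.9328)/(2π)) = 8.9822 → s = 24.9822
radial distance = base radius + s = 39 + 24.9822 = 63.9822

63.9822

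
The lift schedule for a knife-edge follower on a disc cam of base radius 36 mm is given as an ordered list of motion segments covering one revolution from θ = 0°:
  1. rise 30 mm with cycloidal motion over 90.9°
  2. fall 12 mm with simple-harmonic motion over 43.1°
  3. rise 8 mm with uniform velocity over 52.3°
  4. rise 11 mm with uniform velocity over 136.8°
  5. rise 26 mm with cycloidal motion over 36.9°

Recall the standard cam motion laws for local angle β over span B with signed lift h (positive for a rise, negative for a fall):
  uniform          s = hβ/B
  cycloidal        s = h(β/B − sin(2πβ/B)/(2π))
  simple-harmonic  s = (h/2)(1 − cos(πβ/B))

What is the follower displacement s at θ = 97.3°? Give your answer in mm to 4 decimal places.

seg 1 [0°–90.9°] cycloidal, h=30: full span → s += 30 → s = 30.0000
seg 2 [90.9°–134°] simple-harmonic, h=-12: θ=97.3° here. β=6.4, B=43.1. -12/2·(1 − cos(π·0.1485)) = -0.6411 → s = 29.3589

29.3589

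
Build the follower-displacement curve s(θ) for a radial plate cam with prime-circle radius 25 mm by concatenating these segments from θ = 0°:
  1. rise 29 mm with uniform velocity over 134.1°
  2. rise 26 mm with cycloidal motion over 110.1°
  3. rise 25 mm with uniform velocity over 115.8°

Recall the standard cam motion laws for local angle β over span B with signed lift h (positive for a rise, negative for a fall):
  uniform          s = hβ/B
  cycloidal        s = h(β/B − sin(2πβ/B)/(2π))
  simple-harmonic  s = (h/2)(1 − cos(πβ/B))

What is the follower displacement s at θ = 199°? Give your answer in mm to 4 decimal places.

seg 1 [0°–134.1°] uniform, h=29: full span → s += 29 → s = 29.0000
seg 2 [134.1°–244.2°] cycloidal, h=26: θ=199° here. β=64.9, B=110.1. 26·(0.5895 − sin(2π·0.5895)/(2π)) = 17.5316 → s = 46.5316

46.5316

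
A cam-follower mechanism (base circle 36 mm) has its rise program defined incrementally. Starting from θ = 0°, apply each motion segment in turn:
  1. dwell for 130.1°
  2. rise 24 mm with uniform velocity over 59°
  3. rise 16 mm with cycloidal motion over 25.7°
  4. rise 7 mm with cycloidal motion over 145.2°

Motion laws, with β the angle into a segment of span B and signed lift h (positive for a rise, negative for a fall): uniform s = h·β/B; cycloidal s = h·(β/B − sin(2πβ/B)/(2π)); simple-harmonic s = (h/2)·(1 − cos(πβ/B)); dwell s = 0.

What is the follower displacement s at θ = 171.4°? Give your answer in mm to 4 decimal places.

seg 1 [0°–130.1°] dwell: s stays 0.0000
seg 2 [130.1°–189.1°] uniform, h=24: θ=171.4° here. β=41.3, B=59. 24·41.3/59 = 16.8000 → s = 16.8000

16.8000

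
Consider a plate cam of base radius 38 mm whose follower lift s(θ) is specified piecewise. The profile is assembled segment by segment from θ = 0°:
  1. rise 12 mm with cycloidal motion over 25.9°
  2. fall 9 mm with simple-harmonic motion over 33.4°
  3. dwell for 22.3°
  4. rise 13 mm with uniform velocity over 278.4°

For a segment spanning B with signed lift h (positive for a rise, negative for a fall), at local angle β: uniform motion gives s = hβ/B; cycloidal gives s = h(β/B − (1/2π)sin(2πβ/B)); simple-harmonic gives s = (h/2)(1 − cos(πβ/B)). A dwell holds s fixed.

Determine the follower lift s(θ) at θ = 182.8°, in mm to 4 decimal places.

seg 1 [0°–25.9°] cycloidal, h=12: full span → s += 12 → s = 12.0000
seg 2 [25.9°–59.3°] simple-harmonic, h=-9: full span → s += -9 → s = 3.0000
seg 3 [59.3°–81.6°] dwell: s stays 3.0000
seg 4 [81.6°–360°] uniform, h=13: θ=182.8° here. β=101.2, B=278.4. 13·101.2/278.4 = 4.7256 → s = 7.7256

7.7256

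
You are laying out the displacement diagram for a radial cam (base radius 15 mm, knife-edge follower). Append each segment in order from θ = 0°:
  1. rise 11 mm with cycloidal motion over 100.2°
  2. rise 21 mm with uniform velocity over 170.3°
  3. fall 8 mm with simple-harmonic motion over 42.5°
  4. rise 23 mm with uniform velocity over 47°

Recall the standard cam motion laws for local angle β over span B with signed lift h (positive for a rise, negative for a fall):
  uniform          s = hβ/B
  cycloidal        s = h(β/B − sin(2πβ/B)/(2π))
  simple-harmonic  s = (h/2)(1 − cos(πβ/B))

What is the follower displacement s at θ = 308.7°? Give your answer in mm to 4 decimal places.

seg 1 [0°–100.2°] cycloidal, h=11: full span → s += 11 → s = 11.0000
seg 2 [100.2°–270.5°] uniform, h=21: full span → s += 21 → s = 32.0000
seg 3 [270.5°–313°] simple-harmonic, h=-8: θ=308.7° here. β=38.2, B=42.5. -8/2·(1 − cos(π·0.8988)) = -7.7996 → s = 24.2004

24.2004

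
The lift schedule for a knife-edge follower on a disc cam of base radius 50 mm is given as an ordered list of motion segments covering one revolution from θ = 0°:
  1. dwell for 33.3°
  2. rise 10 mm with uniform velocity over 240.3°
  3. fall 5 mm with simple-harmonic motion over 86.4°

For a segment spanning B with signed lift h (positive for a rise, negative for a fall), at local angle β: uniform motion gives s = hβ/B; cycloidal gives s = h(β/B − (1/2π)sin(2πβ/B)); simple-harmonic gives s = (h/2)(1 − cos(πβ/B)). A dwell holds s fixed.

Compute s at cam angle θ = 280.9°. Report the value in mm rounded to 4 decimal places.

seg 1 [0°–33.3°] dwell: s stays 0.0000
seg 2 [33.3°–273.6°] uniform, h=10: full span → s += 10 → s = 10.0000
seg 3 [273.6°–360°] simple-harmonic, h=-5: θ=280.9° here. β=7.3, B=86.4. -5/2·(1 − cos(π·0.0845)) = -0.0876 → s = 9.9124

9.9124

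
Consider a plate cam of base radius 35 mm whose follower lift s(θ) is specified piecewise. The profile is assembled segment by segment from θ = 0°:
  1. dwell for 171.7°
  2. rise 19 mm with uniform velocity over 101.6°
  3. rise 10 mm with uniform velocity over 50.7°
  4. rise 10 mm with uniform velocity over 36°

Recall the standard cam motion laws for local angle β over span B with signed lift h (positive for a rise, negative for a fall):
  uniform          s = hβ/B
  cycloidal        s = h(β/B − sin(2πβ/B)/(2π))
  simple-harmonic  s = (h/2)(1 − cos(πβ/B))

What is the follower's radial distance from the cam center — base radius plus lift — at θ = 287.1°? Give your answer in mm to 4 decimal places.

seg 1 [0°–171.7°] dwell: s stays 0.0000
seg 2 [171.7°–273.3°] uniform, h=19: full span → s += 19 → s = 19.0000
seg 3 [273.3°–324°] uniform, h=10: θ=287.1° here. β=13.8, B=50.7. 10·13.8/50.7 = 2.7219 → s = 21.7219
radial distance = base radius + s = 35 + 21.7219 = 56.7219

56.7219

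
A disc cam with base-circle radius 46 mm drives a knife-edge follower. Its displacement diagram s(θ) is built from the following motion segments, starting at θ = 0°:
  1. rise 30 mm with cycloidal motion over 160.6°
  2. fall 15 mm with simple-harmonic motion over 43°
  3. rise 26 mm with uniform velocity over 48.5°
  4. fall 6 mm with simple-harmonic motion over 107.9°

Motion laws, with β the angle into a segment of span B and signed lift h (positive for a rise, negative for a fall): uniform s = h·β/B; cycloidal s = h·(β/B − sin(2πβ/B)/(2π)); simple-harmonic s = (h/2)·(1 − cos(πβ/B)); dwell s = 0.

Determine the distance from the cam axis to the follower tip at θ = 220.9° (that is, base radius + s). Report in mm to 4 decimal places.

seg 1 [0°–160.6°] cycloidal, h=30: full span → s += 30 → s = 30.0000
seg 2 [160.6°–203.6°] simple-harmonic, h=-15: full span → s += -15 → s = 15.0000
seg 3 [203.6°–252.1°] uniform, h=26: θ=220.9° here. β=17.3, B=48.5. 26·17.3/48.5 = 9.2742 → s = 24.2742
radial distance = base radius + s = 46 + 24.2742 = 70.2742

70.2742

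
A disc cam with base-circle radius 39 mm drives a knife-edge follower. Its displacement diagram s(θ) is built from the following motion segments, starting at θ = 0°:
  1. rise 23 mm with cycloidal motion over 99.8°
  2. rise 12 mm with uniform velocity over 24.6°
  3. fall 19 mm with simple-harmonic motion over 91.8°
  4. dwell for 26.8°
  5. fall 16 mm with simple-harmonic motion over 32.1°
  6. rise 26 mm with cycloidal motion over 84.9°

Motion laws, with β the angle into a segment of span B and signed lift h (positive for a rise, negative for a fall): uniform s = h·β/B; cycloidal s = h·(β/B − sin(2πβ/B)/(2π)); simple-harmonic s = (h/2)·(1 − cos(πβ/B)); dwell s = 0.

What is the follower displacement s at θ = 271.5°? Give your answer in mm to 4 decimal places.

seg 1 [0°–99.8°] cycloidal, h=23: full span → s += 23 → s = 23.0000
seg 2 [99.8°–124.4°] uniform, h=12: full span → s += 12 → s = 35.0000
seg 3 [124.4°–216.2°] simple-harmonic, h=-19: full span → s += -19 → s = 16.0000
seg 4 [216.2°–243°] dwell: s stays 16.0000
seg 5 [243°–275.1°] simple-harmonic, h=-16: θ=271.5° here. β=28.5, B=32.1. -16/2·(1 − cos(π·0.8879)) = -15.5086 → s = 0.4914

0.4914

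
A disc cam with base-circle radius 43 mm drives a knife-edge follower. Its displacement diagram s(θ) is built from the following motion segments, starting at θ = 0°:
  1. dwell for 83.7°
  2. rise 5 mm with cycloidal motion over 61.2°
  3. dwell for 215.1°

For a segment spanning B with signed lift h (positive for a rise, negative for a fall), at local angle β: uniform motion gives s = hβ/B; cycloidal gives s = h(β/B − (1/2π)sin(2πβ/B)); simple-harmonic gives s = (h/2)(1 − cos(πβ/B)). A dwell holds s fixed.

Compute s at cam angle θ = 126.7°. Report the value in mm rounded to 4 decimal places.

seg 1 [0°–83.7°] dwell: s stays 0.0000
seg 2 [83.7°–144.9°] cycloidal, h=5: θ=126.7° here. β=43, B=61.2. 5·(0.7026 − sin(2π·0.7026)/(2π)) = 4.2738 → s = 4.2738

4.2738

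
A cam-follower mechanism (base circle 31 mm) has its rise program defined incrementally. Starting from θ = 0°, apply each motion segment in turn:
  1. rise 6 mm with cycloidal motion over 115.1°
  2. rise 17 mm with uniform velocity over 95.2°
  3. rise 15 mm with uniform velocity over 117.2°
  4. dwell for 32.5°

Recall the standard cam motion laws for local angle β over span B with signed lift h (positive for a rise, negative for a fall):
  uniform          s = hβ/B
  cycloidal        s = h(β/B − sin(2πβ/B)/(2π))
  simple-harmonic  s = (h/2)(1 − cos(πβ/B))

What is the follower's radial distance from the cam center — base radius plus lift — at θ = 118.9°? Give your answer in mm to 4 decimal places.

seg 1 [0°–115.1°] cycloidal, h=6: full span → s += 6 → s = 6.0000
seg 2 [115.1°–210.3°] uniform, h=17: θ=118.9° here. β=3.8, B=95.2. 17·3.8/95.2 = 0.6786 → s = 6.6786
radial distance = base radius + s = 31 + 6.6786 = 37.6786

37.6786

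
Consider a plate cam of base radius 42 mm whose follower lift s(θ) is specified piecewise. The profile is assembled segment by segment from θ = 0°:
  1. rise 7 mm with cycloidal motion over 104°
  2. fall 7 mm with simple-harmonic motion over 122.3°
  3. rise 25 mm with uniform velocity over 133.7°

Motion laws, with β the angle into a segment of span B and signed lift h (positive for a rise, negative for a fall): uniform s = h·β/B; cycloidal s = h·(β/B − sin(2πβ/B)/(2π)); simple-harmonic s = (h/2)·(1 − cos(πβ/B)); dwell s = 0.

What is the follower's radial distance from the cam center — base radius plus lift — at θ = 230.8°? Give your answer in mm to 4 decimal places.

seg 1 [0°–104°] cycloidal, h=7: full span → s += 7 → s = 7.0000
seg 2 [104°–226.3°] simple-harmonic, h=-7: full span → s += -7 → s = 0.0000
seg 3 [226.3°–360°] uniform, h=25: θ=230.8° here. β=4.5, B=133.7. 25·4.5/133.7 = 0.8414 → s = 0.8414
radial distance = base radius + s = 42 + 0.8414 = 42.8414

42.8414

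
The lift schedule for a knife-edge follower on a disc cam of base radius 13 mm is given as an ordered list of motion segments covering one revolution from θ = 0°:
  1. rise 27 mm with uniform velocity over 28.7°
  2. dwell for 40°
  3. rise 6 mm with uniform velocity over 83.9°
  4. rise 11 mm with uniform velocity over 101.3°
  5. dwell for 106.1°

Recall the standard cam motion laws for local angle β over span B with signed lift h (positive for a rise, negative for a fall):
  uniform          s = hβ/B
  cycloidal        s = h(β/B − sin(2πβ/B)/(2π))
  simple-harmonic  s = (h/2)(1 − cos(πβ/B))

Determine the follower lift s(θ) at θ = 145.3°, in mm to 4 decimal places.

seg 1 [0°–28.7°] uniform, h=27: full span → s += 27 → s = 27.0000
seg 2 [28.7°–68.7°] dwell: s stays 27.0000
seg 3 [68.7°–152.6°] uniform, h=6: θ=145.3° here. β=76.6, B=83.9. 6·76.6/83.9 = 5.4779 → s = 32.4779

32.4779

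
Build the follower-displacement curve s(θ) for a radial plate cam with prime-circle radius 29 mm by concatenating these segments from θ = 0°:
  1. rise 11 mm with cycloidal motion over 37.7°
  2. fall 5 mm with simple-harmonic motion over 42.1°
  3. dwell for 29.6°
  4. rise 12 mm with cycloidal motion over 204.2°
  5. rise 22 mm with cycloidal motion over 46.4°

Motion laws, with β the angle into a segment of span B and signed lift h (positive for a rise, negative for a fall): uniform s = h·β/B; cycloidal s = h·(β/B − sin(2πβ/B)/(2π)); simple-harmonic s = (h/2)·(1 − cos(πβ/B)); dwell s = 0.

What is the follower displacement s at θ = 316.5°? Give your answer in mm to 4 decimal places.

seg 1 [0°–37.7°] cycloidal, h=11: full span → s += 11 → s = 11.0000
seg 2 [37.7°–79.8°] simple-harmonic, h=-5: full span → s += -5 → s = 6.0000
seg 3 [79.8°–109.4°] dwell: s stays 6.0000
seg 4 [109.4°–313.6°] cycloidal, h=12: full span → s += 12 → s = 18.0000
seg 5 [313.6°–360°] cycloidal, h=22: θ=316.5° here. β=2.9, B=46.4. 22·(0.0625 − sin(2π·0.0625)/(2π)) = 0.0351 → s = 18.0351

18.0351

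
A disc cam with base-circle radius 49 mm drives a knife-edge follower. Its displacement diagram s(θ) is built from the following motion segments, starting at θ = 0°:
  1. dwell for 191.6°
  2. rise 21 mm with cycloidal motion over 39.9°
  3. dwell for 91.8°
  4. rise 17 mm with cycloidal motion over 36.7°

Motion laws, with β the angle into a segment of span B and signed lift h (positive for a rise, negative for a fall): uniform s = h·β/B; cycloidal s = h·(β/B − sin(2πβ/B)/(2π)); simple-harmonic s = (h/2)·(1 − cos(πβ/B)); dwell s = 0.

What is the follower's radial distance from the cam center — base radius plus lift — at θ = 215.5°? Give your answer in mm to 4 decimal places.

seg 1 [0°–191.6°] dwell: s stays 0.0000
seg 2 [191.6°–231.5°] cycloidal, h=21: θ=215.5° here. β=23.9, B=39.9. 21·(0.5990 − sin(2π·0.5990)/(2π)) = 14.5264 → s = 14.5264
radial distance = base radius + s = 49 + 14.5264 = 63.5264

63.5264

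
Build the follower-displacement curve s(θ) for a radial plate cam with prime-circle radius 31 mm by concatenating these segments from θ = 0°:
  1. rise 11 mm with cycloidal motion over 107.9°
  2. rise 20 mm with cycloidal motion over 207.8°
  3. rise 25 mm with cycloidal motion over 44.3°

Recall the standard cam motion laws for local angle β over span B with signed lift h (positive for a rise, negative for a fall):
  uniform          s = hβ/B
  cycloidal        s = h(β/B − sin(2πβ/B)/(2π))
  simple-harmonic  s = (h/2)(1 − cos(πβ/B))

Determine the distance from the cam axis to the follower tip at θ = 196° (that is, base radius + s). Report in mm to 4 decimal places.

seg 1 [0°–107.9°] cycloidal, h=11: full span → s += 11 → s = 11.0000
seg 2 [107.9°–315.7°] cycloidal, h=20: θ=196° here. β=88.1, B=207.8. 20·(0.4240 − sin(2π·0.4240)/(2π)) = 7.0158 → s = 18.0158
radial distance = base radius + s = 31 + 18.0158 = 49.0158

49.0158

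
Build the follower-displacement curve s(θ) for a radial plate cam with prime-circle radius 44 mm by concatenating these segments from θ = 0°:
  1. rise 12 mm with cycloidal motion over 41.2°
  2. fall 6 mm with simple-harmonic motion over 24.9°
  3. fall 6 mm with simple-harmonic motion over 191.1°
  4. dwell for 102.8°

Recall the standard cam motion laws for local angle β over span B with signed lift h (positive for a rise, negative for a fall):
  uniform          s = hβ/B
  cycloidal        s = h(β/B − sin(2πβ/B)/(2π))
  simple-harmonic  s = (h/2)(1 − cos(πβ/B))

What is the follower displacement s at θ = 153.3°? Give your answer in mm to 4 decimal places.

seg 1 [0°–41.2°] cycloidal, h=12: full span → s += 12 → s = 12.0000
seg 2 [41.2°–66.1°] simple-harmonic, h=-6: full span → s += -6 → s = 6.0000
seg 3 [66.1°–257.2°] simple-harmonic, h=-6: θ=153.3° here. β=87.2, B=191.1. -6/2·(1 − cos(π·0.4563)) = -2.5895 → s = 3.4105

3.4105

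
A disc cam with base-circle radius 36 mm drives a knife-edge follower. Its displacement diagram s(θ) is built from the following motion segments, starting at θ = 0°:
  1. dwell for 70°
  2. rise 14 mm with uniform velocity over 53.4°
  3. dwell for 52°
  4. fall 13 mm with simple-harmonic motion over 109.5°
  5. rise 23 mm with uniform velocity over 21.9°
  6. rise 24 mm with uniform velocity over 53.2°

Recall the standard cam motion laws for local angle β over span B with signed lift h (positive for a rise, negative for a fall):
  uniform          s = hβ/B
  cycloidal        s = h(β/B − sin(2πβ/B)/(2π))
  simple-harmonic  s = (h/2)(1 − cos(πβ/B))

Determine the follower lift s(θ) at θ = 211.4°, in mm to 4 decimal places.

seg 1 [0°–70°] dwell: s stays 0.0000
seg 2 [70°–123.4°] uniform, h=14: full span → s += 14 → s = 14.0000
seg 3 [123.4°–175.4°] dwell: s stays 14.0000
seg 4 [175.4°–284.9°] simple-harmonic, h=-13: θ=211.4° here. β=36, B=109.5. -13/2·(1 − cos(π·0.3288)) = -3.1696 → s = 10.8304

10.8304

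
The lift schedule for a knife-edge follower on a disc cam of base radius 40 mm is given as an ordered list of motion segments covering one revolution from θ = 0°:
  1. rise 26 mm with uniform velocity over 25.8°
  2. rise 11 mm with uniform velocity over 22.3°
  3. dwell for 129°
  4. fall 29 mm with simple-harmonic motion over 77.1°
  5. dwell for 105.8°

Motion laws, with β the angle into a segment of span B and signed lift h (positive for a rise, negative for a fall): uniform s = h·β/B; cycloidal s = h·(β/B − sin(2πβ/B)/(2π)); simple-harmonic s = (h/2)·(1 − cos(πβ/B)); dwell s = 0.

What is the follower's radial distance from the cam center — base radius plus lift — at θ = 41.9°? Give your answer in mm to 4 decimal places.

seg 1 [0°–25.8°] uniform, h=26: full span → s += 26 → s = 26.0000
seg 2 [25.8°–48.1°] uniform, h=11: θ=41.9° here. β=16.1, B=22.3. 11·16.1/22.3 = 7.9417 → s = 33.9417
radial distance = base radius + s = 40 + 33.9417 = 73.9417

73.9417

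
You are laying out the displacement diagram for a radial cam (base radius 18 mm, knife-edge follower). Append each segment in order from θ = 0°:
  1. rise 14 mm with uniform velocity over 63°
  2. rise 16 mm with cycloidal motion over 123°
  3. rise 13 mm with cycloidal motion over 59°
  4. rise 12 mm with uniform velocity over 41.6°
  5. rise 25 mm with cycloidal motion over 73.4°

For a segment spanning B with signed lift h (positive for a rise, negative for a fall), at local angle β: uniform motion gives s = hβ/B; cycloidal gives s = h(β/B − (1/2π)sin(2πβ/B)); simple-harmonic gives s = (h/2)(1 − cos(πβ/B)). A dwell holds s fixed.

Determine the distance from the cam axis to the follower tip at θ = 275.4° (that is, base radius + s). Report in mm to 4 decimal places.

seg 1 [0°–63°] uniform, h=14: full span → s += 14 → s = 14.0000
seg 2 [63°–186°] cycloidal, h=16: full span → s += 16 → s = 30.0000
seg 3 [186°–245°] cycloidal, h=13: full span → s += 13 → s = 43.0000
seg 4 [245°–286.6°] uniform, h=12: θ=275.4° here. β=30.4, B=41.6. 12·30.4/41.6 = 8.7692 → s = 51.7692
radial distance = base radius + s = 18 + 51.7692 = 69.7692

69.7692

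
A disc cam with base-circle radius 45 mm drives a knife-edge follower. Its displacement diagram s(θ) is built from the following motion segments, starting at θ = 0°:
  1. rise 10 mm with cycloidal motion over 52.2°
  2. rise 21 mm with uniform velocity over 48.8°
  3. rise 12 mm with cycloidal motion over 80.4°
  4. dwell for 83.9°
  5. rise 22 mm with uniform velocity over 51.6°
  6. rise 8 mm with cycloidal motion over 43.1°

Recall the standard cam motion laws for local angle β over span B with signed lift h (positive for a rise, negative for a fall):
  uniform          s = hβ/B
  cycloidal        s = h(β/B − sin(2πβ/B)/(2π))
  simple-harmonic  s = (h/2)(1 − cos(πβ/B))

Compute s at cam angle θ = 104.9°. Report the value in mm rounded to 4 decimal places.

seg 1 [0°–52.2°] cycloidal, h=10: full span → s += 10 → s = 10.0000
seg 2 [52.2°–101°] uniform, h=21: full span → s += 21 → s = 31.0000
seg 3 [101°–181.4°] cycloidal, h=12: θ=104.9° here. β=3.9, B=80.4. 12·(0.0485 − sin(2π·0.0485)/(2π)) = 0.0090 → s = 31.0090

31.0090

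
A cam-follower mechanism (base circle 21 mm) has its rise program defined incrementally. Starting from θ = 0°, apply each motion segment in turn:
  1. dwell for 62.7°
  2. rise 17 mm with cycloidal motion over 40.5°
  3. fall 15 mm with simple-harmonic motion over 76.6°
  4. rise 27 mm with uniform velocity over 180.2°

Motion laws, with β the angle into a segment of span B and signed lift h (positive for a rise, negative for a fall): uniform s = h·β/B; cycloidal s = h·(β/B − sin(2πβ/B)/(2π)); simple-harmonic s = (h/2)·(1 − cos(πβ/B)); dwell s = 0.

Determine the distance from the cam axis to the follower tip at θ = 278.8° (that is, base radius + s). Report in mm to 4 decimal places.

seg 1 [0°–62.7°] dwell: s stays 0.0000
seg 2 [62.7°–103.2°] cycloidal, h=17: full span → s += 17 → s = 17.0000
seg 3 [103.2°–179.8°] simple-harmonic, h=-15: full span → s += -15 → s = 2.0000
seg 4 [179.8°–360°] uniform, h=27: θ=278.8° here. β=99, B=180.2. 27·99/180.2 = 14.8335 → s = 16.8335
radial distance = base radius + s = 21 + 16.8335 = 37.8335

37.8335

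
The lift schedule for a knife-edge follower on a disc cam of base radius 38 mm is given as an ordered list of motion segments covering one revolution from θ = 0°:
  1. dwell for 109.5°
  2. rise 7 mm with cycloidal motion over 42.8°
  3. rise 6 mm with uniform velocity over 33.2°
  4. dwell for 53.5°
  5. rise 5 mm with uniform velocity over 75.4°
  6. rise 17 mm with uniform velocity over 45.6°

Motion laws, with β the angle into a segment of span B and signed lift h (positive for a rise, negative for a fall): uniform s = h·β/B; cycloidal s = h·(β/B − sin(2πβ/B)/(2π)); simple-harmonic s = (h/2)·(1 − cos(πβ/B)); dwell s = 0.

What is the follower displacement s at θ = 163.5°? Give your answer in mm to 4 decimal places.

seg 1 [0°–109.5°] dwell: s stays 0.0000
seg 2 [109.5°–152.3°] cycloidal, h=7: full span → s += 7 → s = 7.0000
seg 3 [152.3°–185.5°] uniform, h=6: θ=163.5° here. β=11.2, B=33.2. 6·11.2/33.2 = 2.0241 → s = 9.0241

9.0241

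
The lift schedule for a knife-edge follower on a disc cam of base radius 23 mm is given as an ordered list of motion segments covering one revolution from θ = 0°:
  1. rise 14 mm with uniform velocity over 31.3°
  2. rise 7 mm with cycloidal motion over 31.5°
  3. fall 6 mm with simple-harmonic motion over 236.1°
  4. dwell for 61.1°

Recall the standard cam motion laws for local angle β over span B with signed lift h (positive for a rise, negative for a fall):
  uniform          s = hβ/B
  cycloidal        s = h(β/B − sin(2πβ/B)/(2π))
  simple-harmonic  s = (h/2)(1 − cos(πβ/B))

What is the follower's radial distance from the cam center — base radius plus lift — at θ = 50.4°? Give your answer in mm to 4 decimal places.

seg 1 [0°–31.3°] uniform, h=14: full span → s += 14 → s = 14.0000
seg 2 [31.3°–62.8°] cycloidal, h=7: θ=50.4° here. β=19.1, B=31.5. 7·(0.6063 − sin(2π·0.6063)/(2π)) = 4.9347 → s = 18.9347
radial distance = base radius + s = 23 + 18.9347 = 41.9347

41.9347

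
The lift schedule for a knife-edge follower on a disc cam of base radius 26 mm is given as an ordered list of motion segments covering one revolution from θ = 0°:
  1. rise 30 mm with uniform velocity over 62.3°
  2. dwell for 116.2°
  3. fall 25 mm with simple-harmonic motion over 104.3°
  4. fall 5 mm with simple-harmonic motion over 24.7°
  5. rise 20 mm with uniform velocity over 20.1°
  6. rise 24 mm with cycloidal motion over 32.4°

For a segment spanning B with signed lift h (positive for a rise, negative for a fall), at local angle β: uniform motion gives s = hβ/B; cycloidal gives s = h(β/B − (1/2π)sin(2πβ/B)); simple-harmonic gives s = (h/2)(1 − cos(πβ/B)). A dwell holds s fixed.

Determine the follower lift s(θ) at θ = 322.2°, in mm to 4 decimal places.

seg 1 [0°–62.3°] uniform, h=30: full span → s += 30 → s = 30.0000
seg 2 [62.3°–178.5°] dwell: s stays 30.0000
seg 3 [178.5°–282.8°] simple-harmonic, h=-25: full span → s += -25 → s = 5.0000
seg 4 [282.8°–307.5°] simple-harmonic, h=-5: full span → s += -5 → s = 0.0000
seg 5 [307.5°–327.6°] uniform, h=20: θ=322.2° here. β=14.7, B=20.1. 20·14.7/20.1 = 14.6269 → s = 14.6269

14.6269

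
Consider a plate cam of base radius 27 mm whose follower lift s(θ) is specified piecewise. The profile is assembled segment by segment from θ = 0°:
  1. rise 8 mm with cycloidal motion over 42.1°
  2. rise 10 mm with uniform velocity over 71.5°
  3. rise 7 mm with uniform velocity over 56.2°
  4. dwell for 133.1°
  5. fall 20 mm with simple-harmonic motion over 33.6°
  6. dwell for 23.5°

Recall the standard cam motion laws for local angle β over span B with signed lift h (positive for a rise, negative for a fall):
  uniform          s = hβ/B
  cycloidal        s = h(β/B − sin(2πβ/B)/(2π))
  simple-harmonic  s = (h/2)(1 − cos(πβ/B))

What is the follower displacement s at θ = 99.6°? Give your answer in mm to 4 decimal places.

seg 1 [0°–42.1°] cycloidal, h=8: full span → s += 8 → s = 8.0000
seg 2 [42.1°–113.6°] uniform, h=10: θ=99.6° here. β=57.5, B=71.5. 10·57.5/71.5 = 8.0420 → s = 16.0420

16.0420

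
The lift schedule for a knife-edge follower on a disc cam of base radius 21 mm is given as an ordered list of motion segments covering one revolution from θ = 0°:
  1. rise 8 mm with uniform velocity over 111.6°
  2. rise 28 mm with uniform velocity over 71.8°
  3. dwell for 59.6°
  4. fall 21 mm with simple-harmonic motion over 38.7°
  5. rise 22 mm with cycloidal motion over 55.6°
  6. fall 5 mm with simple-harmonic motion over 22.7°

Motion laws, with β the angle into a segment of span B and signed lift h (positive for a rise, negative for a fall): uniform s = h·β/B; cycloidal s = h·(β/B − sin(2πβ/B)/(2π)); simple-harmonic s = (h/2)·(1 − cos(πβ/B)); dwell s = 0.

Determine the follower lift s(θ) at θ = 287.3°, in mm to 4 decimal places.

seg 1 [0°–111.6°] uniform, h=8: full span → s += 8 → s = 8.0000
seg 2 [111.6°–183.4°] uniform, h=28: full span → s += 28 → s = 36.0000
seg 3 [183.4°–243°] dwell: s stays 36.0000
seg 4 [243°–281.7°] simple-harmonic, h=-21: full span → s += -21 → s = 15.0000
seg 5 [281.7°–337.3°] cycloidal, h=22: θ=287.3° here. β=5.6, B=55.6. 22·(0.1007 − sin(2π·0.1007)/(2π)) = 0.1450 → s = 15.1450

15.1450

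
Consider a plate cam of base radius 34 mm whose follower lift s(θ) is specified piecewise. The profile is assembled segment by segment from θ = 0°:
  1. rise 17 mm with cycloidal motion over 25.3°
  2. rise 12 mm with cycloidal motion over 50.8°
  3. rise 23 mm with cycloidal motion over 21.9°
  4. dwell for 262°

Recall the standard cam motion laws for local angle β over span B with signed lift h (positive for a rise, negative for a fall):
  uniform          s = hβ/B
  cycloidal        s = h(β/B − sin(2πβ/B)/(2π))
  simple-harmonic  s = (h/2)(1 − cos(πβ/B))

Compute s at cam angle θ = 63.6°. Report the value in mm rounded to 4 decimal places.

seg 1 [0°–25.3°] cycloidal, h=17: full span → s += 17 → s = 17.0000
seg 2 [25.3°–76.1°] cycloidal, h=12: θ=63.6° here. β=38.3, B=50.8. 12·(0.7539 − sin(2π·0.7539)/(2π)) = 10.9565 → s = 27.9565

27.9565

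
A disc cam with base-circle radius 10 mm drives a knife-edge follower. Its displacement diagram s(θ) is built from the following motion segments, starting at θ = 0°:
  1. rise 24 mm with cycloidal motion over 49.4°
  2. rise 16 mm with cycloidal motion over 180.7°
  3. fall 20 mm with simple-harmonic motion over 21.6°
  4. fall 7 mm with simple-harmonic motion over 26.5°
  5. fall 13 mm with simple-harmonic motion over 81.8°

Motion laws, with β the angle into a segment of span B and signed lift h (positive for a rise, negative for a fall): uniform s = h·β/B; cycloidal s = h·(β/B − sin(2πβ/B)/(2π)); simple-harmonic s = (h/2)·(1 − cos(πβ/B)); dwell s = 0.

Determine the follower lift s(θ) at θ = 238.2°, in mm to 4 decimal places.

seg 1 [0°–49.4°] cycloidal, h=24: full span → s += 24 → s = 24.0000
seg 2 [49.4°–230.1°] cycloidal, h=16: full span → s += 16 → s = 40.0000
seg 3 [230.1°–251.7°] simple-harmonic, h=-20: θ=238.2° here. β=8.1, B=21.6. -20/2·(1 − cos(π·0.3750)) = -6.1732 → s = 33.8268

33.8268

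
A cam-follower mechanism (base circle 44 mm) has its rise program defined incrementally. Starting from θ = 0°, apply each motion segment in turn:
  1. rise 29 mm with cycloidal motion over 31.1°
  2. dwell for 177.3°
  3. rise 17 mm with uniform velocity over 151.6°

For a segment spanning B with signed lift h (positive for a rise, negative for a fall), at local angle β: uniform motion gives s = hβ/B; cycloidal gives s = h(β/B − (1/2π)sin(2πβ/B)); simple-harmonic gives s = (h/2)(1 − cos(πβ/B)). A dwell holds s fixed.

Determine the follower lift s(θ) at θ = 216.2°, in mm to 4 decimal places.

seg 1 [0°–31.1°] cycloidal, h=29: full span → s += 29 → s = 29.0000
seg 2 [31.1°–208.4°] dwell: s stays 29.0000
seg 3 [208.4°–360°] uniform, h=17: θ=216.2° here. β=7.8, B=151.6. 17·7.8/151.6 = 0.8747 → s = 29.8747

29.8747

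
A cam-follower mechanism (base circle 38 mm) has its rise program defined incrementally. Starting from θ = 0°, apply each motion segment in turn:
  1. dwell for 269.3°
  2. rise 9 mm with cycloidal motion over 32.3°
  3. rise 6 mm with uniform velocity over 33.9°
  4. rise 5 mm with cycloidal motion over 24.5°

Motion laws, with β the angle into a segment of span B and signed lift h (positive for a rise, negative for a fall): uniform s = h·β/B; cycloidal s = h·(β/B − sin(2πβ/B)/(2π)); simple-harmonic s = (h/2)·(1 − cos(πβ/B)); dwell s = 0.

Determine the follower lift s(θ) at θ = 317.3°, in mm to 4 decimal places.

seg 1 [0°–269.3°] dwell: s stays 0.0000
seg 2 [269.3°–301.6°] cycloidal, h=9: full span → s += 9 → s = 9.0000
seg 3 [301.6°–335.5°] uniform, h=6: θ=317.3° here. β=15.7, B=33.9. 6·15.7/33.9 = 2.7788 → s = 11.7788

11.7788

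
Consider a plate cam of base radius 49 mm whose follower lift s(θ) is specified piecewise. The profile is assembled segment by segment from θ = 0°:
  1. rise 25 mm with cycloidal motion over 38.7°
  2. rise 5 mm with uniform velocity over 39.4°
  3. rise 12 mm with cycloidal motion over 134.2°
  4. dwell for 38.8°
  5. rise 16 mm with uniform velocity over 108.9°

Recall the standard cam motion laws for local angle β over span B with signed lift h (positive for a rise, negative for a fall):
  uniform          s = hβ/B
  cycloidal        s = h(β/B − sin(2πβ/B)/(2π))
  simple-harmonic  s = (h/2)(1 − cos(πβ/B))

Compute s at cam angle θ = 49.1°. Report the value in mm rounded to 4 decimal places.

seg 1 [0°–38.7°] cycloidal, h=25: full span → s += 25 → s = 25.0000
seg 2 [38.7°–78.1°] uniform, h=5: θ=49.1° here. β=10.4, B=39.4. 5·10.4/39.4 = 1.3198 → s = 26.3198

26.3198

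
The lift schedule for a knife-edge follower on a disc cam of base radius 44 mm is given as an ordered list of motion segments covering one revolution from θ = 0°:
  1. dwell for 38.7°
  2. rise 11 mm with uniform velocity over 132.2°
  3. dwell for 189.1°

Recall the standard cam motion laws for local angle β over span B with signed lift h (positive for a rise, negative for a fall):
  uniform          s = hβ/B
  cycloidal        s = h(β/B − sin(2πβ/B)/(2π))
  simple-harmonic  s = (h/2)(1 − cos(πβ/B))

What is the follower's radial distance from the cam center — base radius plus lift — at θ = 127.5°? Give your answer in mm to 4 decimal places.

seg 1 [0°–38.7°] dwell: s stays 0.0000
seg 2 [38.7°–170.9°] uniform, h=11: θ=127.5° here. β=88.8, B=132.2. 11·88.8/132.2 = 7.3888 → s = 7.3888
radial distance = base radius + s = 44 + 7.3888 = 51.3888

51.3888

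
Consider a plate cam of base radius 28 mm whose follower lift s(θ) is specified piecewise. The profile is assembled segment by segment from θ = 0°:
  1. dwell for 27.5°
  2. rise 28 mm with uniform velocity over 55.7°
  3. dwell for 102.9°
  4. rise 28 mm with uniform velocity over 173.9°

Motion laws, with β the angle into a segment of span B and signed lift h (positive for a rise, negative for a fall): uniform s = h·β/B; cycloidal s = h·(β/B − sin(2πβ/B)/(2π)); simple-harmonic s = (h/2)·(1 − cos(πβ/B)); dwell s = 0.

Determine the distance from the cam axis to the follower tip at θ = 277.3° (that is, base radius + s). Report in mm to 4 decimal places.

seg 1 [0°–27.5°] dwell: s stays 0.0000
seg 2 [27.5°–83.2°] uniform, h=28: full span → s += 28 → s = 28.0000
seg 3 [83.2°–186.1°] dwell: s stays 28.0000
seg 4 [186.1°–360°] uniform, h=28: θ=277.3° here. β=91.2, B=173.9. 28·91.2/173.9 = 14.6843 → s = 42.6843
radial distance = base radius + s = 28 + 42.6843 = 70.6843

70.6843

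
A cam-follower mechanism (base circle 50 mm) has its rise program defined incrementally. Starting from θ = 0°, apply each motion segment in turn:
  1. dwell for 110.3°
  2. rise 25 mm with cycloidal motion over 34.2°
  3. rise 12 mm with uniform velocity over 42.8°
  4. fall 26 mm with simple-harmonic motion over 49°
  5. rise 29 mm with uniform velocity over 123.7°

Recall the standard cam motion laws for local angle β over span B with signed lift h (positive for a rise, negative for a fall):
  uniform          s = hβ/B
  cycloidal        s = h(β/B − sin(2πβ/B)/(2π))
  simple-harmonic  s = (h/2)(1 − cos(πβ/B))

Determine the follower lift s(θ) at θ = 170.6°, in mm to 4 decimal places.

seg 1 [0°–110.3°] dwell: s stays 0.0000
seg 2 [110.3°–144.5°] cycloidal, h=25: full span → s += 25 → s = 25.0000
seg 3 [144.5°–187.3°] uniform, h=12: θ=170.6° here. β=26.1, B=42.8. 12·26.1/42.8 = 7.3178 → s = 32.3178

32.3178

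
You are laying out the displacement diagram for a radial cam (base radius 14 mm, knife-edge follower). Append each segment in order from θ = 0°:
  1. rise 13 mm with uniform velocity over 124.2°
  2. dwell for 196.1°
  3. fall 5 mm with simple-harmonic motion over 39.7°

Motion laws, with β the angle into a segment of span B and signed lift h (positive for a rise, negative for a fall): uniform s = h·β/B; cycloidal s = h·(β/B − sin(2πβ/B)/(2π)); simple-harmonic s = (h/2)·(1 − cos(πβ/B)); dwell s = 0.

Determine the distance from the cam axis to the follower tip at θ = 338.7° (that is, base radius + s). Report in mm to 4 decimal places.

seg 1 [0°–124.2°] uniform, h=13: full span → s += 13 → s = 13.0000
seg 2 [124.2°–320.3°] dwell: s stays 13.0000
seg 3 [320.3°–360°] simple-harmonic, h=-5: θ=338.7° here. β=18.4, B=39.7. -5/2·(1 − cos(π·0.4635)) = -2.2138 → s = 10.7862
radial distance = base radius + s = 14 + 10.7862 = 24.7862

24.7862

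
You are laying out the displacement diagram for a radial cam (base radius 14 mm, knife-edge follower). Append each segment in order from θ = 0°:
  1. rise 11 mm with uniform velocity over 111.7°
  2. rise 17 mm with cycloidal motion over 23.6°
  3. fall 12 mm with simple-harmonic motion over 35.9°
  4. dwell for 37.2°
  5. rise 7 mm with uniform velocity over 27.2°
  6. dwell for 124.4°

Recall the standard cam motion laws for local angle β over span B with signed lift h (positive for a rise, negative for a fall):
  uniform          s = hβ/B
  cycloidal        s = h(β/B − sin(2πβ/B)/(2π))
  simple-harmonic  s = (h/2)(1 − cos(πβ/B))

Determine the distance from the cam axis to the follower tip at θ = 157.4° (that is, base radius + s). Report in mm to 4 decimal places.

seg 1 [0°–111.7°] uniform, h=11: full span → s += 11 → s = 11.0000
seg 2 [111.7°–135.3°] cycloidal, h=17: full span → s += 17 → s = 28.0000
seg 3 [135.3°–171.2°] simple-harmonic, h=-12: θ=157.4° here. β=22.1, B=35.9. -12/2·(1 − cos(π·0.6156)) = -8.1314 → s = 19.8686
radial distance = base radius + s = 14 + 19.8686 = 33.8686

33.8686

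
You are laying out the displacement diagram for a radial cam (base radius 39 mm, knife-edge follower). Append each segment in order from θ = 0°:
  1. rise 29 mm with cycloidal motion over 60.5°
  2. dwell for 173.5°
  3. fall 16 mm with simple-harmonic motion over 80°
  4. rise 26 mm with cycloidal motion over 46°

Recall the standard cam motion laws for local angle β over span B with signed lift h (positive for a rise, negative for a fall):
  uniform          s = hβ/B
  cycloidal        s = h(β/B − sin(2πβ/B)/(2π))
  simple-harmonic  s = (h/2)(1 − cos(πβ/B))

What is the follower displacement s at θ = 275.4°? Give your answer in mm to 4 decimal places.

seg 1 [0°–60.5°] cycloidal, h=29: full span → s += 29 → s = 29.0000
seg 2 [60.5°–234°] dwell: s stays 29.0000
seg 3 [234°–314°] simple-harmonic, h=-16: θ=275.4° here. β=41.4, B=80. -16/2·(1 − cos(π·0.5175)) = -8.4396 → s = 20.5604

20.5604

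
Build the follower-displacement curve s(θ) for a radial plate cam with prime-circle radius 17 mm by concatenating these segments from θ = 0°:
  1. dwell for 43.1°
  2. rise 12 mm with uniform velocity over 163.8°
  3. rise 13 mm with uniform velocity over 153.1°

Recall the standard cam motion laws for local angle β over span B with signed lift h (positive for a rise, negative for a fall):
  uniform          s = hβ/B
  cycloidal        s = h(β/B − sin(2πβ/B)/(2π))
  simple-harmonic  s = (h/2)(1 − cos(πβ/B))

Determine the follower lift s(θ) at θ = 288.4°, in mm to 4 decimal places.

seg 1 [0°–43.1°] dwell: s stays 0.0000
seg 2 [43.1°–206.9°] uniform, h=12: full span → s += 12 → s = 12.0000
seg 3 [206.9°–360°] uniform, h=13: θ=288.4° here. β=81.5, B=153.1. 13·81.5/153.1 = 6.9203 → s = 18.9203

18.9203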